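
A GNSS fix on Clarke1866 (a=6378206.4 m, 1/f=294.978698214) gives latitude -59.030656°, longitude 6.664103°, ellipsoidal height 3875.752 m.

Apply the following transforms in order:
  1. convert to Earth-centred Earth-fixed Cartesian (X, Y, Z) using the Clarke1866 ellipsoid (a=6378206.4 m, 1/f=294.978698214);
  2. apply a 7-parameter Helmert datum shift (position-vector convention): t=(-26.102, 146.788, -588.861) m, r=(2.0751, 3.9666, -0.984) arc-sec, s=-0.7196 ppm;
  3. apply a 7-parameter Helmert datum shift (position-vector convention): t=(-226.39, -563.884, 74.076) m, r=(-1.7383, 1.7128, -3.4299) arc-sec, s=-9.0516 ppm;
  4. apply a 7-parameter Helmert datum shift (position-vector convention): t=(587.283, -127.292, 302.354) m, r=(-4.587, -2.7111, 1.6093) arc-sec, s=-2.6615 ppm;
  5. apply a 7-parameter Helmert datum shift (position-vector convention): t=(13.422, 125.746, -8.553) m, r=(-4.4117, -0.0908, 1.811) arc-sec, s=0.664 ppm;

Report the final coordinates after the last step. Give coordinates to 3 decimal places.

X=3270276.332 m, Y=381396.904 m, Z=-5449037.428 m

start: φ=-59.030656°, λ=6.664103°, h=3875.752 m
→ ECEF (a=6378206.400, f=1/294.978698214): X=3270040.7589, Y=382064.6340, Z=-5448818.9336
→ Helmert 7p (PV): X=3269909.3424, Y=382250.3642, Z=-5449462.9147
→ Helmert 7p (PV): X=3269614.4594, Y=381582.7216, Z=-5449369.8865
→ Helmert 7p (PV): X=3270261.6883, Y=381358.7389, Z=-5449018.5398
→ Helmert 7p (PV): X=3270276.3322, Y=381396.9044, Z=-5449037.4280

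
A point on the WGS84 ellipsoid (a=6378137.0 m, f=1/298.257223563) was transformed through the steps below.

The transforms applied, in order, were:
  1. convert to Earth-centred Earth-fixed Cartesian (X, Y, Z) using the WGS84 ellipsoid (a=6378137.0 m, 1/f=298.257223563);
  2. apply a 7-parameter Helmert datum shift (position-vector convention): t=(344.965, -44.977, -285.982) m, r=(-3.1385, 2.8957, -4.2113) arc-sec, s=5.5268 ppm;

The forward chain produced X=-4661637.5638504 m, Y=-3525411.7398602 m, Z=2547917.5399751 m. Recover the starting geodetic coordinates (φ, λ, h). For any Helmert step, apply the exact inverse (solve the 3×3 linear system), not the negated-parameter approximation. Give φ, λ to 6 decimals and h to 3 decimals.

φ=23.696055°, λ=-142.902358°, h=1434.385 m

start: X=-4661637.5639, Y=-3525411.7399, Z=2547917.5400 m
→ Helmert⁻¹: X=-4661920.5553, Y=-3525481.2323, Z=2548070.3478
→ geod (Bowring, a=6378137.000): φ=23.69605500°, λ=-142.90235800°, h=1434.3850 m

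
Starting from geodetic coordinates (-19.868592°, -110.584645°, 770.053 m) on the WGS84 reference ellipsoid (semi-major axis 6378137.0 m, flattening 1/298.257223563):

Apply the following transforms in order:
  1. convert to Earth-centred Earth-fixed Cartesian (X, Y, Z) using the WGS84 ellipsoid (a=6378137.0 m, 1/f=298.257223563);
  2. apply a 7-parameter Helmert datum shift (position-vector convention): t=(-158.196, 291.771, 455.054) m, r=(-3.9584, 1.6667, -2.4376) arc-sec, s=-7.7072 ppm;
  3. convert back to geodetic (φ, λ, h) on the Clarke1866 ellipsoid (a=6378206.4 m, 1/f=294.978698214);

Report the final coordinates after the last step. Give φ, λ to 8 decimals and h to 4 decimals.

φ=-19.86556667°, λ=-110.58773223°, h=319.4097 m

start: φ=-19.868592°, λ=-110.584645°, h=770.053 m
→ ECEF (a=6378137.000, f=1/298.257223563): X=-2110079.2144, Y=-5618346.0884, Z=-2154282.7968
→ Helmert 7p (PV): X=-2110304.9510, Y=-5618027.4216, Z=-2153686.2691
→ geod (Bowring, a=6378206.400): φ=-19.86556667°, λ=-110.58773223°, h=319.4097 m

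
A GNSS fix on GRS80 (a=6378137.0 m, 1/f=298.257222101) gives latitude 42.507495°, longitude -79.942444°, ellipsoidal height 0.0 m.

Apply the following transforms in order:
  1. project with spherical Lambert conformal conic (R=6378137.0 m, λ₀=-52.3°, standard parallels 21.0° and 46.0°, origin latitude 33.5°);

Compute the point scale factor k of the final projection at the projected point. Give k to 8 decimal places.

start: φ=42.507495°, λ=-79.942444°, h=0.000 m
→ into lcc (λ₀=-52.3°): φ=42.50749500°, λ−λ₀=-27.64244400°
scale k = 0.98802285

0.98802285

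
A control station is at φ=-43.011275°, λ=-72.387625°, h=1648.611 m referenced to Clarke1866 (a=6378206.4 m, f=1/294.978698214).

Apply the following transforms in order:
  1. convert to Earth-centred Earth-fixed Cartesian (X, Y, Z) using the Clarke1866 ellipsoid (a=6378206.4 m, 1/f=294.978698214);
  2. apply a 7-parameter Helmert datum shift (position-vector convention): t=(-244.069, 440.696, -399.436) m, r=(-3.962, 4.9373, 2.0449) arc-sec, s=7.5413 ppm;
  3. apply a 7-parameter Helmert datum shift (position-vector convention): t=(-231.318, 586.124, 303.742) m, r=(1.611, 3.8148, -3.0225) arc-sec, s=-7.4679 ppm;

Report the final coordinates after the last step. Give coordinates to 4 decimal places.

start: φ=-43.011275°, λ=-72.387625°, h=1648.611 m
→ ECEF (a=6378206.400, f=1/294.978698214): X=1413765.9462, Y=-4453417.3996, Z=-4329340.7883
→ Helmert 7p (PV): X=1413473.0592, Y=-4453079.4320, Z=-4329721.1710
→ Helmert 7p (PV): X=1413085.8567, Y=-4452446.9486, Z=-4329446.0164

X=1413085.8567 m, Y=-4452446.9486 m, Z=-4329446.0164 m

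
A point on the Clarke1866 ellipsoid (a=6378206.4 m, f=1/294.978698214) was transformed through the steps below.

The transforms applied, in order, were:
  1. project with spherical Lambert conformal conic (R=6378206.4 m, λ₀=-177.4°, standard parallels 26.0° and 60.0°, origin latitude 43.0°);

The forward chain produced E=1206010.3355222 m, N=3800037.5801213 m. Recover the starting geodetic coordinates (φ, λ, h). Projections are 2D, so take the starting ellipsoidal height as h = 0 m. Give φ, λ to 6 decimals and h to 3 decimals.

φ=74.337434°, λ=-141.936594°, h=0.000 m

start: E=1206010.3355, N=3800037.5801 m
→ lcc⁻¹: φ=74.33743400°, λ=-141.93659400°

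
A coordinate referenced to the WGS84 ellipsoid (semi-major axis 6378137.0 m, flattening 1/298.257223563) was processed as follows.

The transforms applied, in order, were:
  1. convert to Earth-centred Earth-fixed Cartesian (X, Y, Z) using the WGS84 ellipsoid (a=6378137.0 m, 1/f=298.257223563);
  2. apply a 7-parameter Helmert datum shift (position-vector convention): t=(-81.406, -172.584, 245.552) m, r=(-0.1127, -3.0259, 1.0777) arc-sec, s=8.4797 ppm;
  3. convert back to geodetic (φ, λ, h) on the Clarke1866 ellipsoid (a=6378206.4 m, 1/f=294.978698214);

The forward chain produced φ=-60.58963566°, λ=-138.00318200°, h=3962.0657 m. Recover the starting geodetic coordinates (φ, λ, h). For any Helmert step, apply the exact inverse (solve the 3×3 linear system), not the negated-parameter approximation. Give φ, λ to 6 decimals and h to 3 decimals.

φ=-60.589663°, λ=-138.005859°, h=3924.389 m

start: φ=-60.589636°, λ=-138.003182°, h=3962.066 m
→ ECEF (a=6378206.400, f=1/294.978698214): X=-2335160.4760, Y=-2102353.1218, Z=-5536286.2357
→ Helmert⁻¹: X=-2335151.4724, Y=-2102147.4862, Z=-5536451.7320
→ geod (Bowring, a=6378137.000): φ=-60.58966300°, λ=-138.00585900°, h=3924.3890 m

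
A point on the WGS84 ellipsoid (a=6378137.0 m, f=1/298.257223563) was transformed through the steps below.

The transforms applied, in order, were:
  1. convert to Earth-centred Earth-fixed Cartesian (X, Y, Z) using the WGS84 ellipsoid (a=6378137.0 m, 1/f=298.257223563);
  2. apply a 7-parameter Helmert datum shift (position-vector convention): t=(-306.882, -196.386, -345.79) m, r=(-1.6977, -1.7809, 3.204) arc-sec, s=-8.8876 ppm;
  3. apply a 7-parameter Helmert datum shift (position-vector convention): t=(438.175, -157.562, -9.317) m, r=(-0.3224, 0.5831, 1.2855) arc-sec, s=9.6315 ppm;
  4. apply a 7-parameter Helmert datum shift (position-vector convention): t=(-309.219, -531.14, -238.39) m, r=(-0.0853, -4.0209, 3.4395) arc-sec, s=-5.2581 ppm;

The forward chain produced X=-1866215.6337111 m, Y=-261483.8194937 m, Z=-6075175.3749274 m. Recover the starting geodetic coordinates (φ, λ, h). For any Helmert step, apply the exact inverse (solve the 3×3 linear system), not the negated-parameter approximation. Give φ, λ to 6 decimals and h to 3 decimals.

φ=-72.874952°, λ=-172.054577°, h=1482.915 m

start: X=-1866215.6337, Y=-261483.8195, Z=-6075175.3749 m
→ Helmert⁻¹: X=-1866039.0007, Y=-260920.4228, Z=-6074932.6593
→ Helmert⁻¹: X=-1866443.6506, Y=-260739.2219, Z=-6074870.5161
→ Helmert⁻¹: X=-1866209.8482, Y=-260466.1650, Z=-6074564.7454
→ geod (Bowring, a=6378137.000): φ=-72.87495200°, λ=-172.05457700°, h=1482.9150 m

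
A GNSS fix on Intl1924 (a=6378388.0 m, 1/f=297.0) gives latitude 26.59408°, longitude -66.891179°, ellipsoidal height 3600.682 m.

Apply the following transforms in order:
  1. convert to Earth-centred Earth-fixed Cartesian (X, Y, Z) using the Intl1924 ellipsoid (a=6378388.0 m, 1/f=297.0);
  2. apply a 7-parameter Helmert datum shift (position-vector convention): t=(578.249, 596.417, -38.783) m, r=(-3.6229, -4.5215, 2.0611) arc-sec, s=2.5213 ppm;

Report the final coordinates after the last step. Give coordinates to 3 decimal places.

start: φ=26.594080°, λ=-66.891179°, h=3600.682 m
→ ECEF (a=6378388.000, f=1/297.0): X=2241298.1902, Y=-5252409.1863, Z=2839720.4236
→ Helmert 7p (PV): X=2241872.3257, Y=-5251753.7381, Z=2839830.1869

X=2241872.326 m, Y=-5251753.738 m, Z=2839830.187 m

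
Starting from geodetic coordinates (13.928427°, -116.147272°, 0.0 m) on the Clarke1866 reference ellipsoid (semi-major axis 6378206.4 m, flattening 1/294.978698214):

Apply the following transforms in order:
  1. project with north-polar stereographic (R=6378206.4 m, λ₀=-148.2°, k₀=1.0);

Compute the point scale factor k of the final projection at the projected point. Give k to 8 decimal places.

1.61198072

start: φ=13.928427°, λ=-116.147272°, h=0.000 m
→ into stereo (λ₀=-148.2°): φ=13.92842700°, λ−λ₀=32.05272800°
scale k = 1.61198072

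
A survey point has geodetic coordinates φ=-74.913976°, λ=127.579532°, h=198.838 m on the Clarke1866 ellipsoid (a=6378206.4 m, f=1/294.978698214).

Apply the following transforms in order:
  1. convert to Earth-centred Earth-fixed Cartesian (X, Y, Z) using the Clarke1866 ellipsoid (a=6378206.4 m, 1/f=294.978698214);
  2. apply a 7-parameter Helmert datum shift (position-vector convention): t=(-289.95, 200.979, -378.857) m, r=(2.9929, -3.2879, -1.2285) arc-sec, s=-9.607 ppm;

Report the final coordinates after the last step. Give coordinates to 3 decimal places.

start: φ=-74.913976°, λ=127.579532°, h=198.838 m
→ ECEF (a=6378206.400, f=1/294.978698214): X=-1015642.1444, Y=1319813.2584, Z=-6136287.2619
→ Helmert 7p (PV): X=-1015816.6638, Y=1320096.6436, Z=-6136604.2067

X=-1015816.664 m, Y=1320096.644 m, Z=-6136604.207 m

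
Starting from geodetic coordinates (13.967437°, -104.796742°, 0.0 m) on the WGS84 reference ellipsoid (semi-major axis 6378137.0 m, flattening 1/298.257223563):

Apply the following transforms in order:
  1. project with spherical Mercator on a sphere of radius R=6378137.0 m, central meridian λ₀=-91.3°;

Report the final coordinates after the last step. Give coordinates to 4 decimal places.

E=-1502450.4468 m, N=1570480.9448 m

start: φ=13.967437°, λ=-104.796742°, h=0.000 m
→ merc (R=6378137.0, λ₀=-91.3°): E=-1502450.4468, N=1570480.9448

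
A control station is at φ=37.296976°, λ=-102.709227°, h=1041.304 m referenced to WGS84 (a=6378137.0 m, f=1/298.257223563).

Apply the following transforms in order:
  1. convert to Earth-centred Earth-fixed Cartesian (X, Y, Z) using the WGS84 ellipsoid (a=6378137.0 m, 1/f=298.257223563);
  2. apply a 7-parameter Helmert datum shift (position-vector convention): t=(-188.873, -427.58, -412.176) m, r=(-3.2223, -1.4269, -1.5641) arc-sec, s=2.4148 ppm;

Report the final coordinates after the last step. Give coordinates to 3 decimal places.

X=-1118074.586 m, Y=-4956802.497 m, Z=3843961.264 m

start: φ=37.296976°, λ=-102.709227°, h=1041.304 m
→ ECEF (a=6378137.000, f=1/298.257223563): X=-1117818.8347, Y=-4956431.4811, Z=3844294.4596
→ Helmert 7p (PV): X=-1118074.5857, Y=-4956802.4972, Z=3843961.2642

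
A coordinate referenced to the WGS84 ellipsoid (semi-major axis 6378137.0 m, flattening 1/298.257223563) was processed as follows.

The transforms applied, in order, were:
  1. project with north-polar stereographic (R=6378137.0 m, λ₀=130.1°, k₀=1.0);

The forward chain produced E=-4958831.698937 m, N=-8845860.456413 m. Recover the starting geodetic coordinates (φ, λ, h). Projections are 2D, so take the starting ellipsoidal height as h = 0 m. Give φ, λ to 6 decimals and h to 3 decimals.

φ=13.032079°, λ=100.825787°, h=0.000 m

start: E=-4958831.6989, N=-8845860.4564 m
→ stereo⁻¹: φ=13.03207900°, λ=100.82578700°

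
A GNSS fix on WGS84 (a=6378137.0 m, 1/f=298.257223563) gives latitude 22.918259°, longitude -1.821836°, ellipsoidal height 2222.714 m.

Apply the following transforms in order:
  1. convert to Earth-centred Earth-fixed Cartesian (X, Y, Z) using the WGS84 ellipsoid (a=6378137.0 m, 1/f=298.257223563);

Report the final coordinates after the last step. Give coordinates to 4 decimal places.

X=5876714.8438 m, Y=-186925.1184 m, Z=2469249.7065 m

start: φ=22.918259°, λ=-1.821836°, h=2222.714 m
→ ECEF (a=6378137.000, f=1/298.257223563): X=5876714.8438, Y=-186925.1184, Z=2469249.7065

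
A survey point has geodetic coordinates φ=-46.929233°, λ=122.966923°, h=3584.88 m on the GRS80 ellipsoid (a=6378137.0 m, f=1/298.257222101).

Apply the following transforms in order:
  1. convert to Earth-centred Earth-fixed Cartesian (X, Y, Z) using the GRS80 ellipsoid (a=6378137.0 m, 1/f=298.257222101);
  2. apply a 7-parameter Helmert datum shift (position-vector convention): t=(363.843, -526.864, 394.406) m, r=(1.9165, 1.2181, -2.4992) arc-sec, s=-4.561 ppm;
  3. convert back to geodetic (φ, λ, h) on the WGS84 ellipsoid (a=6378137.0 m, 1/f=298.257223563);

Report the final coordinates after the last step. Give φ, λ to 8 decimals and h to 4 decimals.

φ=-46.93038538°, λ=122.96597886°, h=2830.4050 m

start: φ=-46.929233°, λ=122.966923°, h=3584.880 m
→ ECEF (a=6378137.000, f=1/298.257222101): X=-2375717.8359, Y=3662912.3797, Z=-4639014.6278
→ Helmert 7p (PV): X=-2375326.1715, Y=3662440.6973, Z=-4638550.9999
→ geod (Bowring, a=6378137.000): φ=-46.93038538°, λ=122.96597886°, h=2830.4050 m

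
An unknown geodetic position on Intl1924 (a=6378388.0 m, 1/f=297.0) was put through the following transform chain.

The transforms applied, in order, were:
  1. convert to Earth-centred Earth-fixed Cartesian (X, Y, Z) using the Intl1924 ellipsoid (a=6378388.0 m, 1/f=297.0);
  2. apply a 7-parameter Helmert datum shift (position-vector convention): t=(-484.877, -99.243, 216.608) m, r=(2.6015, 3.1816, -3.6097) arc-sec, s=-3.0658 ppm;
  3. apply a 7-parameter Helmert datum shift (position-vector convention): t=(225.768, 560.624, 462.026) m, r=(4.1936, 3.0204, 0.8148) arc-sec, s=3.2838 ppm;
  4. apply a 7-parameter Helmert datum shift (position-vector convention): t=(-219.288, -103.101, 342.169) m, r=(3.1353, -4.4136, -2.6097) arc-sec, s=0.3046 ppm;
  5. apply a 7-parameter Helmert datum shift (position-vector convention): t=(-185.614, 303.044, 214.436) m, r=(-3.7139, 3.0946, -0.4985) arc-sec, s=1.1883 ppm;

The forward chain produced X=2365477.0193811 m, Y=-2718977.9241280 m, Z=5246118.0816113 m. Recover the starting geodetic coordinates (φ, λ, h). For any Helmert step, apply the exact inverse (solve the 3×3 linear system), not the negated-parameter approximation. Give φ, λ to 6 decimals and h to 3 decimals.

φ=55.681190°, λ=-48.974273°, h=475.353 m

start: X=2365477.0194, Y=-2718977.9241, Z=5246118.0816 m
→ Helmert⁻¹: X=2365587.6902, Y=-2719366.4744, Z=5245883.9394
→ Helmert⁻¹: X=2365952.9033, Y=-2719152.8767, Z=5245530.8787
→ Helmert⁻¹: X=2365631.8173, Y=-2719607.2748, Z=5245141.5624
→ Helmert⁻¹: X=2366090.6355, Y=-2719408.8097, Z=5245011.8292
→ geod (Bowring, a=6378388.000): φ=55.68119000°, λ=-48.97427300°, h=475.3530 m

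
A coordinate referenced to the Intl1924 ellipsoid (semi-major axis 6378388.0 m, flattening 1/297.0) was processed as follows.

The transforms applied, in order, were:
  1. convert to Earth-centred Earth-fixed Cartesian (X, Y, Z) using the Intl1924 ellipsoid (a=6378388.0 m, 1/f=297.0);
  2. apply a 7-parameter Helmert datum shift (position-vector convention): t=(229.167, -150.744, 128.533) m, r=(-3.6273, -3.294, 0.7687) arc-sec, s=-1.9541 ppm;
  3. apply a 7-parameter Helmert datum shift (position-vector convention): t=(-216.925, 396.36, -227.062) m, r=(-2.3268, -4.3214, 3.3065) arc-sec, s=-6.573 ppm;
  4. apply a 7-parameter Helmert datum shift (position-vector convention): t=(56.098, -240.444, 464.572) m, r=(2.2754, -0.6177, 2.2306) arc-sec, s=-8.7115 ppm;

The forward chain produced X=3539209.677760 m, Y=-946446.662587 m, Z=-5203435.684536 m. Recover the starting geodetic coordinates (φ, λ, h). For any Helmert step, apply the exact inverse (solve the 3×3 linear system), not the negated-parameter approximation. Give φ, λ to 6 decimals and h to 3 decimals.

φ=-55.038397°, λ=-14.973117°, h=133.302 m

start: X=3539209.6778, Y=-946446.6626, Z=-5203435.6845 m
→ Helmert⁻¹: X=3539158.5935, Y=-946310.1420, Z=-5203945.7502
→ Helmert⁻¹: X=3539274.5826, Y=-946710.7579, Z=-5203837.7224
→ Helmert⁻¹: X=3538965.6965, Y=-946483.5359, Z=-5204049.5855
→ geod (Bowring, a=6378388.000): φ=-55.03839700°, λ=-14.97311700°, h=133.3020 m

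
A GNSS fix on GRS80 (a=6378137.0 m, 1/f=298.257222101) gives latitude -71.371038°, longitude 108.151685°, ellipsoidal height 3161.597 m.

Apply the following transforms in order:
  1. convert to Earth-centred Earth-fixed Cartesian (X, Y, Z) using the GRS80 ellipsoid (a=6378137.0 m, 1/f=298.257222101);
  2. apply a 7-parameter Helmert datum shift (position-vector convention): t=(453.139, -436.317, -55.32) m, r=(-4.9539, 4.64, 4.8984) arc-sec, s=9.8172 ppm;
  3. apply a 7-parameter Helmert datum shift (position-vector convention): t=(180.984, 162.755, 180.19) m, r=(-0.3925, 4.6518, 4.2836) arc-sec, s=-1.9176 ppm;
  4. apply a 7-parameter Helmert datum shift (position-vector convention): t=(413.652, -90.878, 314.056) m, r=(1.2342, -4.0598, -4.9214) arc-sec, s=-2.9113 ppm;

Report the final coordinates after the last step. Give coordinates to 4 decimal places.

start: φ=-71.371038°, λ=108.151685°, h=3161.597 m
→ ECEF (a=6378137.000, f=1/298.257222101): X=-636956.5815, Y=1942834.5048, Z=-6024629.1325
→ Helmert 7p (PV): X=-636691.3622, Y=1942257.4383, Z=-6024775.9307
→ Helmert 7p (PV): X=-636685.3669, Y=1942391.7819, Z=-6024573.5245
→ Helmert 7p (PV): X=-636104.9386, Y=1942346.4884, Z=-6024242.8382

X=-636104.9386 m, Y=1942346.4884 m, Z=-6024242.8382 m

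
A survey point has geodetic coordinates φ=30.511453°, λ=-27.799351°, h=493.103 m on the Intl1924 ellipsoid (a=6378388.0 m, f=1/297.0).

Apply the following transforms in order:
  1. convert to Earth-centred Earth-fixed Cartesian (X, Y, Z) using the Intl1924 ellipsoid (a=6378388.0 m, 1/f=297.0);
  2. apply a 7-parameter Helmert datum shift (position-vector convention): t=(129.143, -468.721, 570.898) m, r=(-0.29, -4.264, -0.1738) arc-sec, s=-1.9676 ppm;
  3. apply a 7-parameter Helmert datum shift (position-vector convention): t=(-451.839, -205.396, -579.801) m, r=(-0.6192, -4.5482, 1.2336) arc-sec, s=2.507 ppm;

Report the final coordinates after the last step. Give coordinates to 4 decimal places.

start: φ=30.511453°, λ=-27.799351°, h=493.103 m
→ ECEF (a=6378388.000, f=1/297.0): X=4865534.1893, Y=-2565234.7316, Z=3219645.5953
→ Helmert 7p (PV): X=4865585.0396, Y=-2565697.9783, Z=3220314.3472
→ Helmert 7p (PV): X=4865089.7341, Y=-2565871.0397, Z=3219857.6096

X=4865089.7341 m, Y=-2565871.0397 m, Z=3219857.6096 m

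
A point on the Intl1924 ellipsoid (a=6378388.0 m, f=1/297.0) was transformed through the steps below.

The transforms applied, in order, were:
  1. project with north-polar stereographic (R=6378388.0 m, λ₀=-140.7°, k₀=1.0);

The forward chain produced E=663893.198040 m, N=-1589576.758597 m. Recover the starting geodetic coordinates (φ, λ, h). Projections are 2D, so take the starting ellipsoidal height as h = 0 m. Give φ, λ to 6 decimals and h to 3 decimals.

start: E=663893.1980, N=-1589576.7586 m
→ stereo⁻¹: φ=74.61886100°, λ=-118.03194700°

φ=74.618861°, λ=-118.031947°, h=0.000 m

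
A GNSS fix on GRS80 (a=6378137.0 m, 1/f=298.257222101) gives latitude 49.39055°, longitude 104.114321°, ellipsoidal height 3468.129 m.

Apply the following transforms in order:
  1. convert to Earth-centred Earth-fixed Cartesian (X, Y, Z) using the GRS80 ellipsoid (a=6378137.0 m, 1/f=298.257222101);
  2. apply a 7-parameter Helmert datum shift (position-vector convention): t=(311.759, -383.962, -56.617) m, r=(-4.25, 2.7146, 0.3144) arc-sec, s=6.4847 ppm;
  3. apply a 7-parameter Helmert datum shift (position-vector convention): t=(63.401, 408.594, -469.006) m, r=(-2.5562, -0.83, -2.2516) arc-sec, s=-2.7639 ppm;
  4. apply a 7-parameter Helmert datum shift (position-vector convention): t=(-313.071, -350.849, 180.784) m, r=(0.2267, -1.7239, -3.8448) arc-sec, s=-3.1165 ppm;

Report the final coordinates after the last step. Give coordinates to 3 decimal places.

start: φ=49.390550°, λ=104.114321°, h=3468.129 m
→ ECEF (a=6378137.000, f=1/298.257222101): X=-1014889.4997, Y=4036174.4431, Z=4821575.2390
→ Helmert 7p (PV): X=-1014527.0182, Y=4035914.4547, Z=4821480.0810
→ Helmert 7p (PV): X=-1014436.1583, Y=4036382.7200, Z=4820943.6504
→ Helmert 7p (PV): X=-1014711.1213, Y=4036032.9022, Z=4821105.3679

X=-1014711.121 m, Y=4036032.902 m, Z=4821105.368 m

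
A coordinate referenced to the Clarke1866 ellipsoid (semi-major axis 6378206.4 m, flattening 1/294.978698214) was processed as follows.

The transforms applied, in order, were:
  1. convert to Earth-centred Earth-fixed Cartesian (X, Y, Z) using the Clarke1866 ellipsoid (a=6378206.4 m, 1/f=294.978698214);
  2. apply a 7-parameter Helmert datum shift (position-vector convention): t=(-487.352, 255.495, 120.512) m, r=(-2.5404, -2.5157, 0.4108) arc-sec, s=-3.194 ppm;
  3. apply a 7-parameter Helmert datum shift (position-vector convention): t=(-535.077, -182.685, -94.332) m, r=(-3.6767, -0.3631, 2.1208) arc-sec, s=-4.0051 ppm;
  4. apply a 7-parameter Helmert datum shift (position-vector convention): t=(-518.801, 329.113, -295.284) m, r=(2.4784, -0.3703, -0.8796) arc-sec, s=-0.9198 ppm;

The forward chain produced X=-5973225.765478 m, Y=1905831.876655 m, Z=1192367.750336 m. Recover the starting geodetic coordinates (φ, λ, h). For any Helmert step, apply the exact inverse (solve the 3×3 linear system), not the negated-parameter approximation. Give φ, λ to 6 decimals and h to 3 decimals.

start: X=-5973225.7655, Y=1905831.8767, Z=1192367.7503 m
→ Helmert⁻¹: X=-5972718.4429, Y=1905493.3766, Z=1192651.9583
→ Helmert⁻¹: X=-5972185.5909, Y=1905723.8379, Z=1192795.5504
→ Helmert⁻¹: X=-5971698.9700, Y=1905471.6318, Z=1192775.1495
→ geod (Bowring, a=6378206.400): φ=10.84542000°, λ=162.30296600°, h=3361.8730 m

φ=10.845420°, λ=162.302966°, h=3361.873 m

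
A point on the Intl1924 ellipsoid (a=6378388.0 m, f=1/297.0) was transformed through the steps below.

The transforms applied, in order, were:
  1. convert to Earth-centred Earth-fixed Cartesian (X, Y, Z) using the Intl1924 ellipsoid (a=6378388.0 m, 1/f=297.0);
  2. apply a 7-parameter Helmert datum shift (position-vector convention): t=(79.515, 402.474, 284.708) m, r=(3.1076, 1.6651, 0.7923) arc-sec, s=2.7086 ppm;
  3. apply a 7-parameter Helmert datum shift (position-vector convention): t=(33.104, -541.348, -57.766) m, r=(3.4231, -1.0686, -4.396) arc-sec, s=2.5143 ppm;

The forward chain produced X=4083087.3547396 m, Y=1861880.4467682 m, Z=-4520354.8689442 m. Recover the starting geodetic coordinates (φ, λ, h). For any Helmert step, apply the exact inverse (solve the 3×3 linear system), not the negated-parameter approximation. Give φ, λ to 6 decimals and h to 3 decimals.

start: X=4083087.3547, Y=1861880.4468, Z=-4520354.8689 m
→ Helmert⁻¹: X=4082980.8733, Y=1862429.1123, Z=-4520337.7986
→ Helmert⁻¹: X=4082933.9446, Y=1861937.8038, Z=-4520605.3541
→ geod (Bowring, a=6378388.000): φ=-45.40408000°, λ=24.51437900°, h=2152.8290 m

φ=-45.404080°, λ=24.514379°, h=2152.829 m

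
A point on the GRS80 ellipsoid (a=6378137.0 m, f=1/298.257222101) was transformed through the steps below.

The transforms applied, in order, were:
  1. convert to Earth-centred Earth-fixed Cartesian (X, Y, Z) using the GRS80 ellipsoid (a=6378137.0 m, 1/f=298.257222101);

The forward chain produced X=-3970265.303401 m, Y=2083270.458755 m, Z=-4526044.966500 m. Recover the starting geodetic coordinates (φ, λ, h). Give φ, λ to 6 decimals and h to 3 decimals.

φ=-45.461971°, λ=152.313186°, h=3562.386 m

start: X=-3970265.3034, Y=2083270.4588, Z=-4526044.9665 m
→ geod (Bowring, a=6378137.000): φ=-45.46197100°, λ=152.31318600°, h=3562.3860 m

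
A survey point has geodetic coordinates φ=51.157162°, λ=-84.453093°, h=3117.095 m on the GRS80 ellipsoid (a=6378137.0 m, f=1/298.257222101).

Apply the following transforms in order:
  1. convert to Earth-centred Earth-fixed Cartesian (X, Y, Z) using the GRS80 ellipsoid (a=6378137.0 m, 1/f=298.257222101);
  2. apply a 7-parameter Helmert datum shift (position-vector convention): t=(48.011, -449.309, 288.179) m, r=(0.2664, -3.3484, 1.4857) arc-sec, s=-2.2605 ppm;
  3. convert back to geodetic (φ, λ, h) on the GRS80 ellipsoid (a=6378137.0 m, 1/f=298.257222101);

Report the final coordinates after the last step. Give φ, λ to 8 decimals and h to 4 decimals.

start: φ=51.157162°, λ=-84.453093°, h=3117.095 m
→ ECEF (a=6378137.000, f=1/298.257222101): X=387646.1378, Y=-3991603.7547, Z=4946956.9676
→ Helmert 7p (PV): X=387641.7172, Y=-3992047.6378, Z=4947235.1016
→ geod (Bowring, a=6378137.000): φ=51.15564078°, λ=-84.45376878°, h=3610.5531 m

φ=51.15564078°, λ=-84.45376878°, h=3610.5531 m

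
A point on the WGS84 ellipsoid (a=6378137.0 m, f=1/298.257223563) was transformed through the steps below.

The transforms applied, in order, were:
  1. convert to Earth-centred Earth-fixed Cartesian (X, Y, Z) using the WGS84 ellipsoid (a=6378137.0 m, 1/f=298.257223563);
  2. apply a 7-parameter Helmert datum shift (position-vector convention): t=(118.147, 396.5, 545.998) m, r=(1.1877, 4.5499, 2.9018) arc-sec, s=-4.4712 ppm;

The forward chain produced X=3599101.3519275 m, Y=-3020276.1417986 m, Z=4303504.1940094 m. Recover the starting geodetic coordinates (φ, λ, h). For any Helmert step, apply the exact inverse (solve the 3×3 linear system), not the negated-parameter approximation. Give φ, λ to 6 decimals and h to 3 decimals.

φ=42.675958°, λ=-40.008485°, h=2904.445 m

start: X=3599101.3519, Y=-3020276.1418, Z=4303504.1940 m
→ Helmert⁻¹: X=3598861.8809, Y=-3020712.0002, Z=4303074.2148
→ geod (Bowring, a=6378137.000): φ=42.67595800°, λ=-40.00848500°, h=2904.4450 m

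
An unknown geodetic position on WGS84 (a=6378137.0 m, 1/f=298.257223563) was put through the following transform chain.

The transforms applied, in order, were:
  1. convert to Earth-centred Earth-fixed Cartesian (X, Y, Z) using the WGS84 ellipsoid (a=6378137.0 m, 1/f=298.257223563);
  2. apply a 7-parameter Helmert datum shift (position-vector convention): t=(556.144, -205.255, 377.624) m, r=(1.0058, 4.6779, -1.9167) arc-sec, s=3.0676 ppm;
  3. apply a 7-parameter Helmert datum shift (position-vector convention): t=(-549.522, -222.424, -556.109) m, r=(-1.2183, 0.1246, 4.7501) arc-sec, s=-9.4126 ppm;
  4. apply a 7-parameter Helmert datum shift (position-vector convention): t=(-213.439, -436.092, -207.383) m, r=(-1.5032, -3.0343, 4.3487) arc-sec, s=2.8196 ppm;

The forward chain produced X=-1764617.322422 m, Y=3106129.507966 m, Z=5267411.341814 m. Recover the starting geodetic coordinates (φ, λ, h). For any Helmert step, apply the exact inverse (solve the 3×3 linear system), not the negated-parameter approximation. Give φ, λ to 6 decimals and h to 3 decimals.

start: X=-1764617.3224, Y=3106129.5080, Z=5267411.3418 m
→ Helmert⁻¹: X=-1764255.9219, Y=3106555.6475, Z=5267652.4654
→ Helmert⁻¹: X=-1763654.6362, Y=3106816.8131, Z=5268275.4474
→ Helmert⁻¹: X=-1764353.7097, Y=3107021.8292, Z=5267826.4991
→ geod (Bowring, a=6378137.000): φ=56.03049900°, λ=119.59051400°, h=1791.9080 m

φ=56.030499°, λ=119.590514°, h=1791.908 m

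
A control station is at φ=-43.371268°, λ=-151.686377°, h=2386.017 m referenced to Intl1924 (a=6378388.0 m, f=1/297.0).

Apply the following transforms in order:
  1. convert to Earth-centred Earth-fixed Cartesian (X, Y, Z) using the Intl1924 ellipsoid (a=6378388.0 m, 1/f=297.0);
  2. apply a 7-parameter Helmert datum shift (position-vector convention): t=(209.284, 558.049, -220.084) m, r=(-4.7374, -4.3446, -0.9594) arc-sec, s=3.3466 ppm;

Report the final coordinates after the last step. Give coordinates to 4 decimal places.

X=-4089609.7713 m, Y=-2202962.1777 m, Z=-4359561.4819 m

start: φ=-43.371268°, λ=-151.686377°, h=2386.017 m
→ ECEF (a=6378388.000, f=1/297.0): X=-4089886.9402, Y=-2203431.7535, Z=-4359291.2703
→ Helmert 7p (PV): X=-4089609.7713, Y=-2202962.1777, Z=-4359561.4819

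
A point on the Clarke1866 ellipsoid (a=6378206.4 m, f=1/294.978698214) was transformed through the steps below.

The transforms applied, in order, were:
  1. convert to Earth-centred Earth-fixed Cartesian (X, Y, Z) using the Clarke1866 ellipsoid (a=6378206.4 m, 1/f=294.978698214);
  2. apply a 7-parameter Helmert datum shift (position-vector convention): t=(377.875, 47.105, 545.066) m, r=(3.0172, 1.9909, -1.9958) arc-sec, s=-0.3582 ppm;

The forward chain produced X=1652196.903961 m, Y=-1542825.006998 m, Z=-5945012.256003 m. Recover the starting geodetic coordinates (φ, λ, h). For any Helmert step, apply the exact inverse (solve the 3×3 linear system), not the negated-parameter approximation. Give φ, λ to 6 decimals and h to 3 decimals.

φ=-69.312807°, λ=-43.046892°, h=1408.413 m

start: X=1652196.9040, Y=-1542825.0070, Z=-5945012.2560 m
→ Helmert⁻¹: X=1651891.9371, Y=-1542943.6510, Z=-5945520.9375
→ geod (Bowring, a=6378206.400): φ=-69.31280700°, λ=-43.04689200°, h=1408.4130 m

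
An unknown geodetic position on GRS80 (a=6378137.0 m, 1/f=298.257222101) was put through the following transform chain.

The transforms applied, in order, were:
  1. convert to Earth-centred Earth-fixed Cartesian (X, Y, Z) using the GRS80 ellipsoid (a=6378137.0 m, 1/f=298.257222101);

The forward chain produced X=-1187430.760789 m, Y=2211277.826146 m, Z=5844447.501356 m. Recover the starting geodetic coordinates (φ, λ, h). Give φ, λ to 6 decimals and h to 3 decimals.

start: X=-1187430.7608, Y=2211277.8261, Z=5844447.5014 m
→ geod (Bowring, a=6378137.000): φ=66.89784800°, λ=118.23528700°, h=537.8880 m

φ=66.897848°, λ=118.235287°, h=537.888 m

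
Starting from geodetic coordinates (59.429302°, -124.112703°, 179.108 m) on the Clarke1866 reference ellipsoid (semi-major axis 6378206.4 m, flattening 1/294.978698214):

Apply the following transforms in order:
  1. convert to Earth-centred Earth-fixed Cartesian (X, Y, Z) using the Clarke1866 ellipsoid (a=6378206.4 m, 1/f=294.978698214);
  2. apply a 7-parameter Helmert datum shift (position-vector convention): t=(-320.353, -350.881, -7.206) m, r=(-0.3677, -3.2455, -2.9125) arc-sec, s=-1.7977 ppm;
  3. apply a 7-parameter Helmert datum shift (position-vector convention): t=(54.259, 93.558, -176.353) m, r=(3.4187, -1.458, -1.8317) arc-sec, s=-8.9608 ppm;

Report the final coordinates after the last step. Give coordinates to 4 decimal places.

start: φ=59.429302°, λ=-124.112703°, h=179.108 m
→ ECEF (a=6378206.400, f=1/294.978698214): X=-1823920.4572, Y=-2692633.1399, Z=5468369.5397
→ Helmert 7p (PV): X=-1824361.5944, Y=-2692943.6780, Z=5468328.6046
→ Helmert 7p (PV): X=-1824353.5546, Y=-2692900.4214, Z=5468045.7221

X=-1824353.5546 m, Y=-2692900.4214 m, Z=5468045.7221 m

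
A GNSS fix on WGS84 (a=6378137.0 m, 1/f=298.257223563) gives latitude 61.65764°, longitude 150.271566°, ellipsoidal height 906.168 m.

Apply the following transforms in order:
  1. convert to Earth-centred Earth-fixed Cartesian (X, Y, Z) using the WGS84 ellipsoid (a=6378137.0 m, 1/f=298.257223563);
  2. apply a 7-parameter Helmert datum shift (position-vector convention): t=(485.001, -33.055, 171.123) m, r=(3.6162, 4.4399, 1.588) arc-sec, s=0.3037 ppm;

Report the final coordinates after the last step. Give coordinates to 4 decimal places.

X=-2636053.3343 m, Y=1505500.2518 m, Z=5591556.1994 m

start: φ=61.657640°, λ=150.271566°, h=906.168 m
→ ECEF (a=6378137.000, f=1/298.257223563): X=-2636646.2969, Y=1505651.1745, Z=5591300.2271
→ Helmert 7p (PV): X=-2636053.3343, Y=1505500.2518, Z=5591556.1994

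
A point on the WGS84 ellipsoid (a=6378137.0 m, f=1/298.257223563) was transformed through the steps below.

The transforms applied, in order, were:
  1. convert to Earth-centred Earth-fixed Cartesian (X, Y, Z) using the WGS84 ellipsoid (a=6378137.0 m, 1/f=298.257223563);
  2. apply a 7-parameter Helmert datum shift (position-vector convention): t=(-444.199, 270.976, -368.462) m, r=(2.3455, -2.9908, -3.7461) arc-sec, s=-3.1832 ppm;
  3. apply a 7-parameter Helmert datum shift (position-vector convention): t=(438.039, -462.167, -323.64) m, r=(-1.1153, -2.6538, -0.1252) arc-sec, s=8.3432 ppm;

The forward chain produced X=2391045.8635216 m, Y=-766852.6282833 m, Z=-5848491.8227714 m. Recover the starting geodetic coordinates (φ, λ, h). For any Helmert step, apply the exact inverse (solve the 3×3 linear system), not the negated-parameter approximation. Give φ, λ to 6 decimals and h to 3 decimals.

start: X=2391045.8635, Y=-766852.6283, Z=-5848491.8228 m
→ Helmert⁻¹: X=2390513.1023, Y=-766350.9945, Z=-5848154.2908
→ Helmert⁻¹: X=2390894.0433, Y=-766647.4858, Z=-5847830.3933
→ geod (Bowring, a=6378137.000): φ=-66.90255000°, λ=-17.77860700°, h=3991.9130 m

φ=-66.902550°, λ=-17.778607°, h=3991.913 m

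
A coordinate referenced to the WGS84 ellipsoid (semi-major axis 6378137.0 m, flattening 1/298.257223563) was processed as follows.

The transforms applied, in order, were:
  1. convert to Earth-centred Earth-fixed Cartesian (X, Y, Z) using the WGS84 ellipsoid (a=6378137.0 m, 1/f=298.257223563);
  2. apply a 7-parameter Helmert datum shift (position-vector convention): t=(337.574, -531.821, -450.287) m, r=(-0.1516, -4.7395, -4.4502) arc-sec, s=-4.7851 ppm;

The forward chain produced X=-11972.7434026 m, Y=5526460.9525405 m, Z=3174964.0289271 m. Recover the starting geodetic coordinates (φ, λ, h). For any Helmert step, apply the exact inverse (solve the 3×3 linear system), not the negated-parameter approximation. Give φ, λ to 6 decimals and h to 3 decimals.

start: X=-11972.7434, Y=5526460.9525, Z=3174964.0289 m
→ Helmert⁻¹: X=-12356.6584, Y=5527016.6204, Z=3175433.8568
→ geod (Bowring, a=6378137.000): φ=30.04505200°, λ=90.12809500°, h=1470.0990 m

φ=30.045052°, λ=90.128095°, h=1470.099 m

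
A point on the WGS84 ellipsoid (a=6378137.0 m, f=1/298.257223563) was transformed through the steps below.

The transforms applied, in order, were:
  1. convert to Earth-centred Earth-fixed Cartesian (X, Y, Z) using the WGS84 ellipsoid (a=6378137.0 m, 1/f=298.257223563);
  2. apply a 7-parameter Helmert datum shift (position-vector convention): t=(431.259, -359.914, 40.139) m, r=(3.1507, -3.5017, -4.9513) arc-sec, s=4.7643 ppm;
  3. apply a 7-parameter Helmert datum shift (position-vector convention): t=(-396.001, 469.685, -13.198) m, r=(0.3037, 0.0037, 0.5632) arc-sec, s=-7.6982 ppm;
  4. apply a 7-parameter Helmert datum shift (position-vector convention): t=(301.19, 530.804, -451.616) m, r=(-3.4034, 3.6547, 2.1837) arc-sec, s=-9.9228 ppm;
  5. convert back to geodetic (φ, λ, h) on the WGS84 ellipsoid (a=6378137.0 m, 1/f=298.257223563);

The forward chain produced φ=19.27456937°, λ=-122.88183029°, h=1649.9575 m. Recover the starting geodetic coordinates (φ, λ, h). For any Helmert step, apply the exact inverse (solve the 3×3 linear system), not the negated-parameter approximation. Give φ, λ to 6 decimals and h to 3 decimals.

start: φ=19.274569°, λ=-122.881830°, h=1649.957 m
→ ECEF (a=6378137.000, f=1/298.257223563): X=-3270685.8050, Y=-5059227.7165, Z=2092607.5324
→ Helmert⁻¹: X=-3271110.1040, Y=-5059808.6309, Z=2092938.4709
→ Helmert⁻¹: X=-3270753.1363, Y=-5060305.2589, Z=2092975.1730
→ Helmert⁻¹: X=-3271011.8148, Y=-5059967.7857, Z=2093057.8848
→ geod (Bowring, a=6378137.000): φ=19.27602800°, λ=-122.88061300°, h=2552.3600 m

φ=19.276028°, λ=-122.880613°, h=2552.360 m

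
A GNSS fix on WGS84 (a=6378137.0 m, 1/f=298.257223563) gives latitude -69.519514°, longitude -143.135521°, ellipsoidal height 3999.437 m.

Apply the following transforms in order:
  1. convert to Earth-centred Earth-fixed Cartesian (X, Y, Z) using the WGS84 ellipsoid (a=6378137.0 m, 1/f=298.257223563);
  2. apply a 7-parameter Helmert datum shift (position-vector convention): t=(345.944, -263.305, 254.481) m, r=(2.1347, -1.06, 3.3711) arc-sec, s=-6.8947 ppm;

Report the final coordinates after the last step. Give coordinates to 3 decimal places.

start: φ=-69.519514°, λ=-143.135521°, h=3999.437 m
→ ECEF (a=6378137.000, f=1/298.257223563): X=-1791822.6284, Y=-1343602.2113, Z=-5956242.5185
→ Helmert 7p (PV): X=-1791411.7622, Y=-1343823.8945, Z=-5955970.0845

X=-1791411.762 m, Y=-1343823.895 m, Z=-5955970.084 m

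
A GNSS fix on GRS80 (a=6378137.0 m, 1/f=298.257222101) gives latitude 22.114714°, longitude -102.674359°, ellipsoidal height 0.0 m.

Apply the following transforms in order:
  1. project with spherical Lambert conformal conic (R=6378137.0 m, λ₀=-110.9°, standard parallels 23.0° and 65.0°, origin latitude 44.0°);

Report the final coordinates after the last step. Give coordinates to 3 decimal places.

start: φ=22.114714°, λ=-102.674359°, h=0.000 m
→ lcc (R=6378137.0, λ₀=-110.9°): E=851495.9689, N=-2291375.5221

E=851495.969 m, N=-2291375.522 m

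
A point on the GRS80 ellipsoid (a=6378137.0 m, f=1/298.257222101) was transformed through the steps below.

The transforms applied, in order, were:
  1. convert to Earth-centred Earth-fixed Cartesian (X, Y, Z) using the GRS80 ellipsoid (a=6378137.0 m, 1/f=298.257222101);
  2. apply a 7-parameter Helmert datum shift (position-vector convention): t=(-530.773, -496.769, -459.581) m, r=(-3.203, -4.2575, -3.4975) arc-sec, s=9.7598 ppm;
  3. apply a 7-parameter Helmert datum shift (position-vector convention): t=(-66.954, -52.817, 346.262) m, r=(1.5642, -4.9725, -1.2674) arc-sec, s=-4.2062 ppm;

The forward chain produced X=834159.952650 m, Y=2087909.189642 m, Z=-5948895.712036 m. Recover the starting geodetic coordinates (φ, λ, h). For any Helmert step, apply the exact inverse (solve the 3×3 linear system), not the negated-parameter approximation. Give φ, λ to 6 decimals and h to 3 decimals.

start: X=834159.9527, Y=2087909.1896, Z=-5948895.7120 m
→ Helmert⁻¹: X=834074.1643, Y=2087930.7978, Z=-5949302.9389
→ Helmert⁻¹: X=834438.5899, Y=2088513.7094, Z=-5948770.0909
→ geod (Bowring, a=6378137.000): φ=-69.41697900°, λ=68.22146100°, h=305.4270 m

φ=-69.416979°, λ=68.221461°, h=305.427 m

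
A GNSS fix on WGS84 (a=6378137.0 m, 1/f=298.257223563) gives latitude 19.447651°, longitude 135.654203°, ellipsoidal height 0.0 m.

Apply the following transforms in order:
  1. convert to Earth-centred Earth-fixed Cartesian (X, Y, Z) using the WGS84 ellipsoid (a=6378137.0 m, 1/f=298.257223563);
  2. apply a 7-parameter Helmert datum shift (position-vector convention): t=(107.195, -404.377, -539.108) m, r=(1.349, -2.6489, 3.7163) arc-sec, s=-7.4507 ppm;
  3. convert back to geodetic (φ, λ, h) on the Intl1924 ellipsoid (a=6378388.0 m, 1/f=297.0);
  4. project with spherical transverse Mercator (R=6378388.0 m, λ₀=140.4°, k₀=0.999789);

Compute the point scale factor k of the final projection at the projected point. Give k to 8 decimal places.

1.00284127

start: φ=19.447651°, λ=135.654203°, h=0.000 m
→ ECEF (a=6378137.000, f=1/298.257223563): X=-4302585.3027, Y=4205436.5189, Z=2110138.8878
→ Helmert 7p (PV): X=-4302548.9184, Y=4204909.4883, Z=2109556.3073
→ geod (Bowring, a=6378388.000): φ=19.44439122°, λ=135.65755028°, h=-806.7541 m
→ into tm (λ₀=140.4°): φ=19.44439122°, λ−λ₀=-4.74244972°
scale k = 1.00284127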